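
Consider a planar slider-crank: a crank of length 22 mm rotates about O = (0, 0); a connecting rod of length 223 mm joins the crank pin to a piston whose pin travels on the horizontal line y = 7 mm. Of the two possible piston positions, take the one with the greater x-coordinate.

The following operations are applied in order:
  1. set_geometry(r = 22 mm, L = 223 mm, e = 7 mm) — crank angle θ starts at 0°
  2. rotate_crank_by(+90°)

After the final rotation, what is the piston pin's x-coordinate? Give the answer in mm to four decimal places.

222.4949

set_geometry: r = 22 mm, L = 223 mm, e = 7 mm; θ ← 0°
rotate_crank_by(+90°): θ ← 0° +90° = 90°
crank pin P = (r cos θ, r sin θ) = (0.000000, 22.000000)
h = r sin θ − e = 22.000000 − 7 = 15.000000
x = r cos θ + √(L² − h²) = 0.000000 + √(49729.0 − 225.0000) = 0.000000 + 222.494944 = 222.494944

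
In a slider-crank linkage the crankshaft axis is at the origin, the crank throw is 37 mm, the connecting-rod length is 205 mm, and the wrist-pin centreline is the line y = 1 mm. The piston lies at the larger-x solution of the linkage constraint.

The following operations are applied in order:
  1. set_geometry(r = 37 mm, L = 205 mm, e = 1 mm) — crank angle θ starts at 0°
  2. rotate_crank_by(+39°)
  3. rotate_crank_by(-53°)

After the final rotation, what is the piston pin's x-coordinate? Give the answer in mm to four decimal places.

240.6593

set_geometry: r = 37 mm, L = 205 mm, e = 1 mm; θ ← 0°
rotate_crank_by(+39°): θ ← 0° +39° = 39°
rotate_crank_by(-53°): θ ← 39° -53° = -14°
crank pin P = (r cos θ, r sin θ) = (35.900942, -8.951110)
h = r sin θ − e = -8.951110 − 1 = -9.951110
x = r cos θ + √(L² − h²) = 35.900942 + √(42025.0 − 99.0246) = 35.900942 + 204.758334 = 240.659276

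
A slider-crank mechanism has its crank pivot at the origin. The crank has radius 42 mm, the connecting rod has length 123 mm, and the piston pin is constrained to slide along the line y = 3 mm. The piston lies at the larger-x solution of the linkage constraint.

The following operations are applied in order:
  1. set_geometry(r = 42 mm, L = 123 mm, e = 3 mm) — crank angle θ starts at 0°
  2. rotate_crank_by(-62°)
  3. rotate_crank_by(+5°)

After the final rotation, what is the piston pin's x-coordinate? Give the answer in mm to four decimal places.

set_geometry: r = 42 mm, L = 123 mm, e = 3 mm; θ ← 0°
rotate_crank_by(-62°): θ ← 0° -62° = -62°
rotate_crank_by(+5°): θ ← -62° +5° = -57°
crank pin P = (r cos θ, r sin θ) = (22.874839, -35.224164)
h = r sin θ − e = -35.224164 − 3 = -38.224164
x = r cos θ + √(L² − h²) = 22.874839 + √(15129.0 − 1461.0867) = 22.874839 + 116.909851 = 139.784691

139.7847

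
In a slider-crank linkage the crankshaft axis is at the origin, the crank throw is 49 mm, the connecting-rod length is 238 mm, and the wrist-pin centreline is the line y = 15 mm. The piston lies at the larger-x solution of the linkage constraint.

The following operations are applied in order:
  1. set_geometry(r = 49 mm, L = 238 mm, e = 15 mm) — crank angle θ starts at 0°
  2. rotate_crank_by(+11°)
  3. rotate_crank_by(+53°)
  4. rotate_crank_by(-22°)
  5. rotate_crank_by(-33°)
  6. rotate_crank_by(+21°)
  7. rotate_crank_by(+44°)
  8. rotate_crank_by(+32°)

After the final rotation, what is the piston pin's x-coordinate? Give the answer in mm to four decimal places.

222.3189

set_geometry: r = 49 mm, L = 238 mm, e = 15 mm; θ ← 0°
rotate_crank_by(+11°): θ ← 0° +11° = 11°
rotate_crank_by(+53°): θ ← 11° +53° = 64°
rotate_crank_by(-22°): θ ← 64° -22° = 42°
rotate_crank_by(-33°): θ ← 42° -33° = 9°
rotate_crank_by(+21°): θ ← 9° +21° = 30°
rotate_crank_by(+44°): θ ← 30° +44° = 74°
rotate_crank_by(+32°): θ ← 74° +32° = 106°
crank pin P = (r cos θ, r sin θ) = (-13.506230, 47.101823)
h = r sin θ − e = 47.101823 − 15 = 32.101823
x = r cos θ + √(L² − h²) = -13.506230 + √(56644.0 − 1030.5270) = -13.506230 + 235.825090 = 222.318859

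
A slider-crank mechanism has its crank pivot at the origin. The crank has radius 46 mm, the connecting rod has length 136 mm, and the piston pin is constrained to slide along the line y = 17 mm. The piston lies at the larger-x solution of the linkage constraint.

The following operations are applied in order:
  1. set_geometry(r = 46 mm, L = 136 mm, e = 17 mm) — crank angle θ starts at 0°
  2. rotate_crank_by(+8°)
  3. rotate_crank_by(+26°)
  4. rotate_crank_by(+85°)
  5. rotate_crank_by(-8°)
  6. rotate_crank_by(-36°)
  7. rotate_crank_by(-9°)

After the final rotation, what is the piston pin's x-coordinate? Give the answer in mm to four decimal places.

set_geometry: r = 46 mm, L = 136 mm, e = 17 mm; θ ← 0°
rotate_crank_by(+8°): θ ← 0° +8° = 8°
rotate_crank_by(+26°): θ ← 8° +26° = 34°
rotate_crank_by(+85°): θ ← 34° +85° = 119°
rotate_crank_by(-8°): θ ← 119° -8° = 111°
rotate_crank_by(-36°): θ ← 111° -36° = 75°
rotate_crank_by(-9°): θ ← 75° -9° = 66°
crank pin P = (r cos θ, r sin θ) = (18.709886, 42.023091)
h = r sin θ − e = 42.023091 − 17 = 25.023091
x = r cos θ + √(L² − h²) = 18.709886 + √(18496.0 − 626.1551) = 18.709886 + 133.678139 = 152.388025

152.3880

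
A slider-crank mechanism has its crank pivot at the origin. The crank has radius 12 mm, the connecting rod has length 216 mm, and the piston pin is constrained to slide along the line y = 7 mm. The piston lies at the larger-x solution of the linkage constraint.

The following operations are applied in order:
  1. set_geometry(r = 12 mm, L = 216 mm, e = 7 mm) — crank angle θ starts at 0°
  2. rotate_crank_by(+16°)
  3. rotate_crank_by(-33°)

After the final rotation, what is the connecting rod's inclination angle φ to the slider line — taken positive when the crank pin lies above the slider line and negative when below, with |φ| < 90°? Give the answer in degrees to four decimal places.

-2.7886

set_geometry: r = 12 mm, L = 216 mm, e = 7 mm; θ ← 0°
rotate_crank_by(+16°): θ ← 0° +16° = 16°
rotate_crank_by(-33°): θ ← 16° -33° = -17°
crank pin P = (r cos θ, r sin θ) = (11.475657, -3.508460)
h = r sin θ − e = -3.508460 − 7 = -10.508460
sin φ = h / L = -10.508460 / 216 = -0.04865028
φ = arcsin(-0.04865028) = -2.788556°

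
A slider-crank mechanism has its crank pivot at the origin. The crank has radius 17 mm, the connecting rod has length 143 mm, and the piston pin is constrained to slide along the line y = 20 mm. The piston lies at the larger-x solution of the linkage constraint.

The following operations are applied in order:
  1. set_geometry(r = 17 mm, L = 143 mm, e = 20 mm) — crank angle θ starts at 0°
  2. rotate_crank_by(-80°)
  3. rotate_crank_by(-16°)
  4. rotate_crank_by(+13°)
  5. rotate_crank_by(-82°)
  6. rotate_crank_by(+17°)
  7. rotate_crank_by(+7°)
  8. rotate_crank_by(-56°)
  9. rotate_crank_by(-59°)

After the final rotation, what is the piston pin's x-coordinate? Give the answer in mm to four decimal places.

set_geometry: r = 17 mm, L = 143 mm, e = 20 mm; θ ← 0°
rotate_crank_by(-80°): θ ← 0° -80° = -80°
rotate_crank_by(-16°): θ ← -80° -16° = -96°
rotate_crank_by(+13°): θ ← -96° +13° = -83°
rotate_crank_by(-82°): θ ← -83° -82° = -165°
rotate_crank_by(+17°): θ ← -165° +17° = -148°
rotate_crank_by(+7°): θ ← -148° +7° = -141°
rotate_crank_by(-56°): θ ← -141° -56° = -197°
rotate_crank_by(-59°): θ ← -197° -59° = -256°
crank pin P = (r cos θ, r sin θ) = (-4.112672, 16.495027)
h = r sin θ − e = 16.495027 − 20 = -3.504973
x = r cos θ + √(L² − h²) = -4.112672 + √(20449.0 − 12.2848) = -4.112672 + 142.957040 = 138.844367

138.8444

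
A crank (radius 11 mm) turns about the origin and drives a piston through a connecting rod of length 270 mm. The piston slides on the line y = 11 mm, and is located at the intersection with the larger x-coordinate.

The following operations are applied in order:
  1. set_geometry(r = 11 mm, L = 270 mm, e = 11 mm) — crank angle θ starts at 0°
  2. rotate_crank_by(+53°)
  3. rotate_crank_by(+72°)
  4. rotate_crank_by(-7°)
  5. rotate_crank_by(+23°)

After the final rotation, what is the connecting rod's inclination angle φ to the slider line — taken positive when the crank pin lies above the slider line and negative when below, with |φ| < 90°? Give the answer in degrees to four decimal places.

-0.8653

set_geometry: r = 11 mm, L = 270 mm, e = 11 mm; θ ← 0°
rotate_crank_by(+53°): θ ← 0° +53° = 53°
rotate_crank_by(+72°): θ ← 53° +72° = 125°
rotate_crank_by(-7°): θ ← 125° -7° = 118°
rotate_crank_by(+23°): θ ← 118° +23° = 141°
crank pin P = (r cos θ, r sin θ) = (-8.548606, 6.922524)
h = r sin θ − e = 6.922524 − 11 = -4.077476
sin φ = h / L = -4.077476 / 270 = -0.01510176
φ = arcsin(-0.01510176) = -0.865300°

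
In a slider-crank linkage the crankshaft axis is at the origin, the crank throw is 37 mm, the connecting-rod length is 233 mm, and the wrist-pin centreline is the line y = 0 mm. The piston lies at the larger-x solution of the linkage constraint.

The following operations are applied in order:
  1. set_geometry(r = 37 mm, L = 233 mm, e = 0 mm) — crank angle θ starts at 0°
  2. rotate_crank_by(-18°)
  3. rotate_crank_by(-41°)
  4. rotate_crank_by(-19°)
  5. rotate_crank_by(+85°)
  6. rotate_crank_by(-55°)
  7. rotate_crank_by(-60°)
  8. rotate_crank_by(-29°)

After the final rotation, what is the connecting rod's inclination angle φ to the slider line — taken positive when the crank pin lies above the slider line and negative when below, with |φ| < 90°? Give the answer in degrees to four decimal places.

set_geometry: r = 37 mm, L = 233 mm, e = 0 mm; θ ← 0°
rotate_crank_by(-18°): θ ← 0° -18° = -18°
rotate_crank_by(-41°): θ ← -18° -41° = -59°
rotate_crank_by(-19°): θ ← -59° -19° = -78°
rotate_crank_by(+85°): θ ← -78° +85° = 7°
rotate_crank_by(-55°): θ ← 7° -55° = -48°
rotate_crank_by(-60°): θ ← -48° -60° = -108°
rotate_crank_by(-29°): θ ← -108° -29° = -137°
crank pin P = (r cos θ, r sin θ) = (-27.060087, -25.233939)
h = r sin θ − e = -25.233939 − 0 = -25.233939
sin φ = h / L = -25.233939 / 233 = -0.10830017
φ = arcsin(-0.10830017) = -6.217337°

-6.2173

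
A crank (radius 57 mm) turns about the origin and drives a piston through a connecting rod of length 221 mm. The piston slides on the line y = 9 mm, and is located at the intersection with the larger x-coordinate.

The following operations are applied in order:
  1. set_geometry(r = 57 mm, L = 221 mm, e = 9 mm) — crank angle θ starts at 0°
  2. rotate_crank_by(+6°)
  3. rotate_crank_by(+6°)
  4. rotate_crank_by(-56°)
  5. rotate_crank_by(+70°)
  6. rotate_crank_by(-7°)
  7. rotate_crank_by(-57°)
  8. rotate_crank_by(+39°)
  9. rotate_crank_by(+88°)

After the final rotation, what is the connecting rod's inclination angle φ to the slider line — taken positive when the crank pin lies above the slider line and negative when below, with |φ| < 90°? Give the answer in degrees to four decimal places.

set_geometry: r = 57 mm, L = 221 mm, e = 9 mm; θ ← 0°
rotate_crank_by(+6°): θ ← 0° +6° = 6°
rotate_crank_by(+6°): θ ← 6° +6° = 12°
rotate_crank_by(-56°): θ ← 12° -56° = -44°
rotate_crank_by(+70°): θ ← -44° +70° = 26°
rotate_crank_by(-7°): θ ← 26° -7° = 19°
rotate_crank_by(-57°): θ ← 19° -57° = -38°
rotate_crank_by(+39°): θ ← -38° +39° = 1°
rotate_crank_by(+88°): θ ← 1° +88° = 89°
crank pin P = (r cos θ, r sin θ) = (0.994787, 56.991319)
h = r sin θ − e = 56.991319 − 9 = 47.991319
sin φ = h / L = 47.991319 / 221 = 0.21715529
φ = arcsin(0.21715529) = 12.542004°

12.5420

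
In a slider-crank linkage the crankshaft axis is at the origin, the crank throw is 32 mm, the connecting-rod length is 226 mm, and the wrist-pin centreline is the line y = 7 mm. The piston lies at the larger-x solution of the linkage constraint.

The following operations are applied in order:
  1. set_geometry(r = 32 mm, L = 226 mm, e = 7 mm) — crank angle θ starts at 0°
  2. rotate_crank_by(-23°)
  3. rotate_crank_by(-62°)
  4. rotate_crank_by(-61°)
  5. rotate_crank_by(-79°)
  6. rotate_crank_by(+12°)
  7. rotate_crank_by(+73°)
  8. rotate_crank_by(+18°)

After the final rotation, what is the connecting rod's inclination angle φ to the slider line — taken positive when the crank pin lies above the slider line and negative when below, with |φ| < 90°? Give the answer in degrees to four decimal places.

-8.6878

set_geometry: r = 32 mm, L = 226 mm, e = 7 mm; θ ← 0°
rotate_crank_by(-23°): θ ← 0° -23° = -23°
rotate_crank_by(-62°): θ ← -23° -62° = -85°
rotate_crank_by(-61°): θ ← -85° -61° = -146°
rotate_crank_by(-79°): θ ← -146° -79° = -225°
rotate_crank_by(+12°): θ ← -225° +12° = -213°
rotate_crank_by(+73°): θ ← -213° +73° = -140°
rotate_crank_by(+18°): θ ← -140° +18° = -122°
crank pin P = (r cos θ, r sin θ) = (-16.957416, -27.137539)
h = r sin θ − e = -27.137539 − 7 = -34.137539
sin φ = h / L = -34.137539 / 226 = -0.15105106
φ = arcsin(-0.15105106) = -8.687842°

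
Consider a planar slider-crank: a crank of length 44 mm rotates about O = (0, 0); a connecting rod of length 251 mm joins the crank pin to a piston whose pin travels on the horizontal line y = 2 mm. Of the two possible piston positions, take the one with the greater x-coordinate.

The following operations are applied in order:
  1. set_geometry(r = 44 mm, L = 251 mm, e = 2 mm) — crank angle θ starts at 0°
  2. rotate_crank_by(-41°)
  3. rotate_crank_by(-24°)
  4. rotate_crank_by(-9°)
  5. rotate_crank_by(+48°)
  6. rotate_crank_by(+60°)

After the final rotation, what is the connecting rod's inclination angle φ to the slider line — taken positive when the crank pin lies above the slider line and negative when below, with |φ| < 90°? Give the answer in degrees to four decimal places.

5.1669

set_geometry: r = 44 mm, L = 251 mm, e = 2 mm; θ ← 0°
rotate_crank_by(-41°): θ ← 0° -41° = -41°
rotate_crank_by(-24°): θ ← -41° -24° = -65°
rotate_crank_by(-9°): θ ← -65° -9° = -74°
rotate_crank_by(+48°): θ ← -74° +48° = -26°
rotate_crank_by(+60°): θ ← -26° +60° = 34°
crank pin P = (r cos θ, r sin θ) = (36.477653, 24.604488)
h = r sin θ − e = 24.604488 − 2 = 22.604488
sin φ = h / L = 22.604488 / 251 = 0.09005772
φ = arcsin(0.09005772) = 5.166928°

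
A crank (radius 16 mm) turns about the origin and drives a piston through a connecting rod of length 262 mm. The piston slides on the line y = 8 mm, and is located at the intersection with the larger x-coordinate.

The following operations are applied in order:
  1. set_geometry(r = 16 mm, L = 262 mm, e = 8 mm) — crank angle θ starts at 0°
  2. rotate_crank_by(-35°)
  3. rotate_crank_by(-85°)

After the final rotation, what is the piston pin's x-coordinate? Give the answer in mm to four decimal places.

253.0868

set_geometry: r = 16 mm, L = 262 mm, e = 8 mm; θ ← 0°
rotate_crank_by(-35°): θ ← 0° -35° = -35°
rotate_crank_by(-85°): θ ← -35° -85° = -120°
crank pin P = (r cos θ, r sin θ) = (-8.000000, -13.856406)
h = r sin θ − e = -13.856406 − 8 = -21.856406
x = r cos θ + √(L² − h²) = -8.000000 + √(68644.0 − 477.7025) = -8.000000 + 261.086762 = 253.086762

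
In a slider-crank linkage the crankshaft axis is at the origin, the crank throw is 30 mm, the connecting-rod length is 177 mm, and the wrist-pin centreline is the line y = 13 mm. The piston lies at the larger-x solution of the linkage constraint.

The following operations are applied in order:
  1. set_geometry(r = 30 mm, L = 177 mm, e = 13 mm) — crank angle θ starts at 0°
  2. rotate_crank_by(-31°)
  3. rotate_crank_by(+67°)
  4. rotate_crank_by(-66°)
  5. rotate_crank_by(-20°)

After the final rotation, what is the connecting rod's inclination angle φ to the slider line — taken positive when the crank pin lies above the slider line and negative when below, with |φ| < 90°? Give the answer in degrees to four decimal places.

-11.7291

set_geometry: r = 30 mm, L = 177 mm, e = 13 mm; θ ← 0°
rotate_crank_by(-31°): θ ← 0° -31° = -31°
rotate_crank_by(+67°): θ ← -31° +67° = 36°
rotate_crank_by(-66°): θ ← 36° -66° = -30°
rotate_crank_by(-20°): θ ← -30° -20° = -50°
crank pin P = (r cos θ, r sin θ) = (19.283628, -22.981333)
h = r sin θ − e = -22.981333 − 13 = -35.981333
sin φ = h / L = -35.981333 / 177 = -0.20328437
φ = arcsin(-0.20328437) = -11.729086°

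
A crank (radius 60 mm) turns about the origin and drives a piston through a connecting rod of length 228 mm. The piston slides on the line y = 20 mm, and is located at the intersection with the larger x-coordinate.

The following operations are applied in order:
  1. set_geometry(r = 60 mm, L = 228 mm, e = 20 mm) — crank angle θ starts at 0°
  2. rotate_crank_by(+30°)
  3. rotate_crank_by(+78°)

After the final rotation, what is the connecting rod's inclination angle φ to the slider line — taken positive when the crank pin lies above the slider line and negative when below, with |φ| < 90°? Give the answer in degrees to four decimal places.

9.3554

set_geometry: r = 60 mm, L = 228 mm, e = 20 mm; θ ← 0°
rotate_crank_by(+30°): θ ← 0° +30° = 30°
rotate_crank_by(+78°): θ ← 30° +78° = 108°
crank pin P = (r cos θ, r sin θ) = (-18.541020, 57.063391)
h = r sin θ − e = 57.063391 − 20 = 37.063391
sin φ = h / L = 37.063391 / 228 = 0.16255873
φ = arcsin(0.16255873) = 9.355446°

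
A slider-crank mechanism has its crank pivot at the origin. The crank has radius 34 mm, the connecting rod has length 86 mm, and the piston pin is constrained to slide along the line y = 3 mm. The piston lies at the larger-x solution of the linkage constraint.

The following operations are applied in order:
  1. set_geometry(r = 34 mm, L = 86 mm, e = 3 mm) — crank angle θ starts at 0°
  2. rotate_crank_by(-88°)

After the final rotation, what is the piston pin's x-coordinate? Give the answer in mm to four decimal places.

78.8302

set_geometry: r = 34 mm, L = 86 mm, e = 3 mm; θ ← 0°
rotate_crank_by(-88°): θ ← 0° -88° = -88°
crank pin P = (r cos θ, r sin θ) = (1.186583, -33.979288)
h = r sin θ − e = -33.979288 − 3 = -36.979288
x = r cos θ + √(L² − h²) = 1.186583 + √(7396.0 − 1367.4677) = 1.186583 + 77.643623 = 78.830206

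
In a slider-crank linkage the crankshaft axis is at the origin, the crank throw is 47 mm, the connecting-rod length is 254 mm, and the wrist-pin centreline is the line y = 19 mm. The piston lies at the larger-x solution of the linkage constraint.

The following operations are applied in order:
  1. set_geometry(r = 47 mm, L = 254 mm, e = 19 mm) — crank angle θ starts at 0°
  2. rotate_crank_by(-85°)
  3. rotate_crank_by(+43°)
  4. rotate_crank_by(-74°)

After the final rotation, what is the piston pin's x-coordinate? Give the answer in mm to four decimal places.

set_geometry: r = 47 mm, L = 254 mm, e = 19 mm; θ ← 0°
rotate_crank_by(-85°): θ ← 0° -85° = -85°
rotate_crank_by(+43°): θ ← -85° +43° = -42°
rotate_crank_by(-74°): θ ← -42° -74° = -116°
crank pin P = (r cos θ, r sin θ) = (-20.603444, -42.243320)
h = r sin θ − e = -42.243320 − 19 = -61.243320
x = r cos θ + √(L² − h²) = -20.603444 + √(64516.0 − 3750.7443) = -20.603444 + 246.506097 = 225.902653

225.9027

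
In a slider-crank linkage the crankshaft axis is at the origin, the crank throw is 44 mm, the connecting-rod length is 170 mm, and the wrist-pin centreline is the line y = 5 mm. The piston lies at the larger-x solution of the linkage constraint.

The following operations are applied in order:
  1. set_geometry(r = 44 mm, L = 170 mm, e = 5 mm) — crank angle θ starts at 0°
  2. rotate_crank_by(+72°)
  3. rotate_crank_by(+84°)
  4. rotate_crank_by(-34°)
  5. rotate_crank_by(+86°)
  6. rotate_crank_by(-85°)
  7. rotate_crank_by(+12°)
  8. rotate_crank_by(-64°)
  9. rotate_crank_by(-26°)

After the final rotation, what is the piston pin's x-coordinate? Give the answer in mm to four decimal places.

199.0952

set_geometry: r = 44 mm, L = 170 mm, e = 5 mm; θ ← 0°
rotate_crank_by(+72°): θ ← 0° +72° = 72°
rotate_crank_by(+84°): θ ← 72° +84° = 156°
rotate_crank_by(-34°): θ ← 156° -34° = 122°
rotate_crank_by(+86°): θ ← 122° +86° = 208°
rotate_crank_by(-85°): θ ← 208° -85° = 123°
rotate_crank_by(+12°): θ ← 123° +12° = 135°
rotate_crank_by(-64°): θ ← 135° -64° = 71°
rotate_crank_by(-26°): θ ← 71° -26° = 45°
crank pin P = (r cos θ, r sin θ) = (31.112698, 31.112698)
h = r sin θ − e = 31.112698 − 5 = 26.112698
x = r cos θ + √(L² − h²) = 31.112698 + √(28900.0 − 681.8730) = 31.112698 + 167.982520 = 199.095218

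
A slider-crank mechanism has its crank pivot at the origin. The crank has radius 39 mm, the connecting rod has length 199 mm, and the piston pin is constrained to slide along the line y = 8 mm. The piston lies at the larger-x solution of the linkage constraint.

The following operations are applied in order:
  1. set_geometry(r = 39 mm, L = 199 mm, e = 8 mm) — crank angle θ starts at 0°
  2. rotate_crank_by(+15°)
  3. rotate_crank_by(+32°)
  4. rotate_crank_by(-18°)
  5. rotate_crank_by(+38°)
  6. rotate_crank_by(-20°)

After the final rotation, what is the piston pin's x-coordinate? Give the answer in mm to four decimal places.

set_geometry: r = 39 mm, L = 199 mm, e = 8 mm; θ ← 0°
rotate_crank_by(+15°): θ ← 0° +15° = 15°
rotate_crank_by(+32°): θ ← 15° +32° = 47°
rotate_crank_by(-18°): θ ← 47° -18° = 29°
rotate_crank_by(+38°): θ ← 29° +38° = 67°
rotate_crank_by(-20°): θ ← 67° -20° = 47°
crank pin P = (r cos θ, r sin θ) = (26.597936, 28.522794)
h = r sin θ − e = 28.522794 − 8 = 20.522794
x = r cos θ + √(L² − h²) = 26.597936 + √(39601.0 − 421.1851) = 26.597936 + 197.938917 = 224.536853

224.5369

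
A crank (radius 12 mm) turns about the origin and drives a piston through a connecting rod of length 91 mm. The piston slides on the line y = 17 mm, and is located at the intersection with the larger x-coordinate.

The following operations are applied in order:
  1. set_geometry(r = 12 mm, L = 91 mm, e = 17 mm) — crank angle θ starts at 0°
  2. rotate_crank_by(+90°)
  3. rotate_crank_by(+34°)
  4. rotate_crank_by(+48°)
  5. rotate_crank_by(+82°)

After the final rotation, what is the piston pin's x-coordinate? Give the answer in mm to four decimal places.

83.1027

set_geometry: r = 12 mm, L = 91 mm, e = 17 mm; θ ← 0°
rotate_crank_by(+90°): θ ← 0° +90° = 90°
rotate_crank_by(+34°): θ ← 90° +34° = 124°
rotate_crank_by(+48°): θ ← 124° +48° = 172°
rotate_crank_by(+82°): θ ← 172° +82° = 254°
crank pin P = (r cos θ, r sin θ) = (-3.307648, -11.535140)
h = r sin θ − e = -11.535140 − 17 = -28.535140
x = r cos θ + √(L² − h²) = -3.307648 + √(8281.0 − 814.2542) = -3.307648 + 86.410334 = 83.102685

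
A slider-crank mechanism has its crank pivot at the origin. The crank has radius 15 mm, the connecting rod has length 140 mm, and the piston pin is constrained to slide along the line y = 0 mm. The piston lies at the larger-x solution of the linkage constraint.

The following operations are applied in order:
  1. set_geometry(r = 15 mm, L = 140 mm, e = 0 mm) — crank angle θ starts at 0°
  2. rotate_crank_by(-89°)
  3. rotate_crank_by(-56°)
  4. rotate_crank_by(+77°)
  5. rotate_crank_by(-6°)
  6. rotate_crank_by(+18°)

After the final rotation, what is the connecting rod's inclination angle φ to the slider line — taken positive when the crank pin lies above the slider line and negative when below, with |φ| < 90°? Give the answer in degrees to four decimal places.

-5.0960

set_geometry: r = 15 mm, L = 140 mm, e = 0 mm; θ ← 0°
rotate_crank_by(-89°): θ ← 0° -89° = -89°
rotate_crank_by(-56°): θ ← -89° -56° = -145°
rotate_crank_by(+77°): θ ← -145° +77° = -68°
rotate_crank_by(-6°): θ ← -68° -6° = -74°
rotate_crank_by(+18°): θ ← -74° +18° = -56°
crank pin P = (r cos θ, r sin θ) = (8.387894, -12.435564)
h = r sin θ − e = -12.435564 − 0 = -12.435564
sin φ = h / L = -12.435564 / 140 = -0.08882545
φ = arcsin(-0.08882545) = -5.096040°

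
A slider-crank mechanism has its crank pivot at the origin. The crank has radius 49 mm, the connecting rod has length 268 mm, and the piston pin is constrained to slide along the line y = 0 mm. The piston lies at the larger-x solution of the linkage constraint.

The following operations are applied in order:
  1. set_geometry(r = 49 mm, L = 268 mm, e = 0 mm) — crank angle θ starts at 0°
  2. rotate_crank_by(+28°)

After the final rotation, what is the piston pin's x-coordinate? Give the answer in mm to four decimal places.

set_geometry: r = 49 mm, L = 268 mm, e = 0 mm; θ ← 0°
rotate_crank_by(+28°): θ ← 0° +28° = 28°
crank pin P = (r cos θ, r sin θ) = (43.264432, 23.004107)
h = r sin θ − e = 23.004107 − 0 = 23.004107
x = r cos θ + √(L² − h²) = 43.264432 + √(71824.0 − 529.1889) = 43.264432 + 267.010882 = 310.275314

310.2753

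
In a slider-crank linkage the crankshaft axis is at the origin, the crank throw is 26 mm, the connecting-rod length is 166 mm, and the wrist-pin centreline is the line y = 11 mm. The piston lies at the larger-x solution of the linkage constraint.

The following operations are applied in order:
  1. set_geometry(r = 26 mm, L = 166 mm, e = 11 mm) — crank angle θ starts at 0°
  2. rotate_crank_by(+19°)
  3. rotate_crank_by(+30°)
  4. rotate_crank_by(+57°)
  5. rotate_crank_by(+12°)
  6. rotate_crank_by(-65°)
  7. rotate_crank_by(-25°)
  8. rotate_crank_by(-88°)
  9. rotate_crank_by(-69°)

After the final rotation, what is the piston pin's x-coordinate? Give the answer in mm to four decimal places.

146.6782

set_geometry: r = 26 mm, L = 166 mm, e = 11 mm; θ ← 0°
rotate_crank_by(+19°): θ ← 0° +19° = 19°
rotate_crank_by(+30°): θ ← 19° +30° = 49°
rotate_crank_by(+57°): θ ← 49° +57° = 106°
rotate_crank_by(+12°): θ ← 106° +12° = 118°
rotate_crank_by(-65°): θ ← 118° -65° = 53°
rotate_crank_by(-25°): θ ← 53° -25° = 28°
rotate_crank_by(-88°): θ ← 28° -88° = -60°
rotate_crank_by(-69°): θ ← -60° -69° = -129°
crank pin P = (r cos θ, r sin θ) = (-16.362330, -20.205795)
h = r sin θ − e = -20.205795 − 11 = -31.205795
x = r cos θ + √(L² − h²) = -16.362330 + √(27556.0 − 973.8016) = -16.362330 + 163.040481 = 146.678151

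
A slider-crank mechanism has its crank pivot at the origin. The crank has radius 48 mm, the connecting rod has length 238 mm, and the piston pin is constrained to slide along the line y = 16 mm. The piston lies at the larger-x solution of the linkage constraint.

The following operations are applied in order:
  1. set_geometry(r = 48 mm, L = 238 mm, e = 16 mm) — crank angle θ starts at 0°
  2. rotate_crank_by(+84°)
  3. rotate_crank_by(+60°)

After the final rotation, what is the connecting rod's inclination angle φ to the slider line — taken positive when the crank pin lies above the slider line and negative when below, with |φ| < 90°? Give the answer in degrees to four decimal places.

set_geometry: r = 48 mm, L = 238 mm, e = 16 mm; θ ← 0°
rotate_crank_by(+84°): θ ← 0° +84° = 84°
rotate_crank_by(+60°): θ ← 84° +60° = 144°
crank pin P = (r cos θ, r sin θ) = (-38.832816, 28.213692)
h = r sin θ − e = 28.213692 − 16 = 12.213692
sin φ = h / L = 12.213692 / 238 = 0.05131803
φ = arcsin(0.05131803) = 2.941599°

2.9416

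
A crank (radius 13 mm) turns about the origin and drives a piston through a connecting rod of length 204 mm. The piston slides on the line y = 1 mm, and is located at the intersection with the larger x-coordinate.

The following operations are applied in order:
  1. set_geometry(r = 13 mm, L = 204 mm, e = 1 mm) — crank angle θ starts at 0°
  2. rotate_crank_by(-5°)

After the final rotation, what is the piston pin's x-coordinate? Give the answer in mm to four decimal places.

set_geometry: r = 13 mm, L = 204 mm, e = 1 mm; θ ← 0°
rotate_crank_by(-5°): θ ← 0° -5° = -5°
crank pin P = (r cos θ, r sin θ) = (12.950531, -1.133025)
h = r sin θ − e = -1.133025 − 1 = -2.133025
x = r cos θ + √(L² − h²) = 12.950531 + √(41616.0 − 4.5498) = 12.950531 + 203.988848 = 216.939379

216.9394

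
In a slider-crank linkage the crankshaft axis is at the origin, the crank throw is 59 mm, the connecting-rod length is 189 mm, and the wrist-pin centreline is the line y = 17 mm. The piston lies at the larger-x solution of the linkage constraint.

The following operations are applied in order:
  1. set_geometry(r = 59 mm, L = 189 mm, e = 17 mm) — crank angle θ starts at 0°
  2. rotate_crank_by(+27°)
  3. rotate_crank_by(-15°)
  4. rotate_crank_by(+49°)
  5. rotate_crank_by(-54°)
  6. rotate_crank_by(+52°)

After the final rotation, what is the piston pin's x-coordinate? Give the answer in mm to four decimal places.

216.3815

set_geometry: r = 59 mm, L = 189 mm, e = 17 mm; θ ← 0°
rotate_crank_by(+27°): θ ← 0° +27° = 27°
rotate_crank_by(-15°): θ ← 27° -15° = 12°
rotate_crank_by(+49°): θ ← 12° +49° = 61°
rotate_crank_by(-54°): θ ← 61° -54° = 7°
rotate_crank_by(+52°): θ ← 7° +52° = 59°
crank pin P = (r cos θ, r sin θ) = (30.387246, 50.572871)
h = r sin θ − e = 50.572871 − 17 = 33.572871
x = r cos θ + √(L² − h²) = 30.387246 + √(35721.0 − 1127.1376) = 30.387246 + 185.994254 = 216.381500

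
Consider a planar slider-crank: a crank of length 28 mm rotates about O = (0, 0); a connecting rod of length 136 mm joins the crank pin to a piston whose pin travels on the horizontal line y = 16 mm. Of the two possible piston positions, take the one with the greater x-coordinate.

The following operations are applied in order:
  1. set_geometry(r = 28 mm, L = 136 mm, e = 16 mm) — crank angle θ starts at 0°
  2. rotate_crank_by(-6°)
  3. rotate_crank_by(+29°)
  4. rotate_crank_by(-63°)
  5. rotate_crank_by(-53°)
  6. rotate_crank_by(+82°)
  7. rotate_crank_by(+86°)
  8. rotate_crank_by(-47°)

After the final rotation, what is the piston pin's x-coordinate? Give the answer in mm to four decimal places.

160.6926

set_geometry: r = 28 mm, L = 136 mm, e = 16 mm; θ ← 0°
rotate_crank_by(-6°): θ ← 0° -6° = -6°
rotate_crank_by(+29°): θ ← -6° +29° = 23°
rotate_crank_by(-63°): θ ← 23° -63° = -40°
rotate_crank_by(-53°): θ ← -40° -53° = -93°
rotate_crank_by(+82°): θ ← -93° +82° = -11°
rotate_crank_by(+86°): θ ← -11° +86° = 75°
rotate_crank_by(-47°): θ ← 75° -47° = 28°
crank pin P = (r cos θ, r sin θ) = (24.722533, 13.145204)
h = r sin θ − e = 13.145204 − 16 = -2.854796
x = r cos θ + √(L² − h²) = 24.722533 + √(18496.0 − 8.1499) = 24.722533 + 135.970034 = 160.692567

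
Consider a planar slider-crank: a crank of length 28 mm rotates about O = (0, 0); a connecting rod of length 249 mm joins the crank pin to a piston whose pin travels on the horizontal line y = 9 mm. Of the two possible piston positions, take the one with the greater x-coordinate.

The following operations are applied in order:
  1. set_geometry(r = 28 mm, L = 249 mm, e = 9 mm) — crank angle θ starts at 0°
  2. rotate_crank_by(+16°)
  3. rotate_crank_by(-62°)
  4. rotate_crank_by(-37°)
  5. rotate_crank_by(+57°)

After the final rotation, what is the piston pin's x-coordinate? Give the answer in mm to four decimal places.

set_geometry: r = 28 mm, L = 249 mm, e = 9 mm; θ ← 0°
rotate_crank_by(+16°): θ ← 0° +16° = 16°
rotate_crank_by(-62°): θ ← 16° -62° = -46°
rotate_crank_by(-37°): θ ← -46° -37° = -83°
rotate_crank_by(+57°): θ ← -83° +57° = -26°
crank pin P = (r cos θ, r sin θ) = (25.166233, -12.274392)
h = r sin θ − e = -12.274392 − 9 = -21.274392
x = r cos θ + √(L² − h²) = 25.166233 + √(62001.0 − 452.5998) = 25.166233 + 248.089500 = 273.255734

273.2557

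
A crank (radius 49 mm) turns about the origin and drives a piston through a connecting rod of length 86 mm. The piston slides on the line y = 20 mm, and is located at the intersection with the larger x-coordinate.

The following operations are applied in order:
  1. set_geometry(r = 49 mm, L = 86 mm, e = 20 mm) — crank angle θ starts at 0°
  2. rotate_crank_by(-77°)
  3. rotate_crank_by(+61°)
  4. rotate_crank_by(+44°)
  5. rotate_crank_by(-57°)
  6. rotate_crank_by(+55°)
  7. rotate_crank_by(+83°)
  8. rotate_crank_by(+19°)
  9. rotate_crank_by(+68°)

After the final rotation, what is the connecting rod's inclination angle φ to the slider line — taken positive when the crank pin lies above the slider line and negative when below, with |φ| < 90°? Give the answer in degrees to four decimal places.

-22.9301

set_geometry: r = 49 mm, L = 86 mm, e = 20 mm; θ ← 0°
rotate_crank_by(-77°): θ ← 0° -77° = -77°
rotate_crank_by(+61°): θ ← -77° +61° = -16°
rotate_crank_by(+44°): θ ← -16° +44° = 28°
rotate_crank_by(-57°): θ ← 28° -57° = -29°
rotate_crank_by(+55°): θ ← -29° +55° = 26°
rotate_crank_by(+83°): θ ← 26° +83° = 109°
rotate_crank_by(+19°): θ ← 109° +19° = 128°
rotate_crank_by(+68°): θ ← 128° +68° = 196°
crank pin P = (r cos θ, r sin θ) = (-47.101823, -13.506230)
h = r sin θ − e = -13.506230 − 20 = -33.506230
sin φ = h / L = -33.506230 / 86 = -0.38960733
φ = arcsin(-0.38960733) = -22.930069°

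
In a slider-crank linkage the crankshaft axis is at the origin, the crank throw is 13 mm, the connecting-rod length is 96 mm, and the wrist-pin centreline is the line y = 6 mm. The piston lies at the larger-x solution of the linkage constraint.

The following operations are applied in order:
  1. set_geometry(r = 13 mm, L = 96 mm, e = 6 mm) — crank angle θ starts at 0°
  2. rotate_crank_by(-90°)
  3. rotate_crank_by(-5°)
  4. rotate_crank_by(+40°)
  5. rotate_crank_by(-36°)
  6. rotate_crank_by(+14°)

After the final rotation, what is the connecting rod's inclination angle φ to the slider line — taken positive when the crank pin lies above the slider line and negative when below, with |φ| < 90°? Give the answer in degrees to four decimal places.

set_geometry: r = 13 mm, L = 96 mm, e = 6 mm; θ ← 0°
rotate_crank_by(-90°): θ ← 0° -90° = -90°
rotate_crank_by(-5°): θ ← -90° -5° = -95°
rotate_crank_by(+40°): θ ← -95° +40° = -55°
rotate_crank_by(-36°): θ ← -55° -36° = -91°
rotate_crank_by(+14°): θ ← -91° +14° = -77°
crank pin P = (r cos θ, r sin θ) = (2.924364, -12.666811)
h = r sin θ − e = -12.666811 − 6 = -18.666811
sin φ = h / L = -18.666811 / 96 = -0.19444595
φ = arcsin(-0.19444595) = -11.212359°

-11.2124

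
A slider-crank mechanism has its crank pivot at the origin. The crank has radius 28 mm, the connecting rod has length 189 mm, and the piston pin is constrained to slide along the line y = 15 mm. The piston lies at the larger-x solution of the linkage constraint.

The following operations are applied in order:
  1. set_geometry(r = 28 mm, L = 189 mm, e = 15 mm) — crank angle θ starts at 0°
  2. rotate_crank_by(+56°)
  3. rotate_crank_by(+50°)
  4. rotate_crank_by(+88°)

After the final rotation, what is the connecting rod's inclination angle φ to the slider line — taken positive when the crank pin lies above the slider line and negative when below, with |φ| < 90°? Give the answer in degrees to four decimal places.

set_geometry: r = 28 mm, L = 189 mm, e = 15 mm; θ ← 0°
rotate_crank_by(+56°): θ ← 0° +56° = 56°
rotate_crank_by(+50°): θ ← 56° +50° = 106°
rotate_crank_by(+88°): θ ← 106° +88° = 194°
crank pin P = (r cos θ, r sin θ) = (-27.168280, -6.773813)
h = r sin θ − e = -6.773813 − 15 = -21.773813
sin φ = h / L = -21.773813 / 189 = -0.11520536
φ = arcsin(-0.11520536) = -6.615470°

-6.6155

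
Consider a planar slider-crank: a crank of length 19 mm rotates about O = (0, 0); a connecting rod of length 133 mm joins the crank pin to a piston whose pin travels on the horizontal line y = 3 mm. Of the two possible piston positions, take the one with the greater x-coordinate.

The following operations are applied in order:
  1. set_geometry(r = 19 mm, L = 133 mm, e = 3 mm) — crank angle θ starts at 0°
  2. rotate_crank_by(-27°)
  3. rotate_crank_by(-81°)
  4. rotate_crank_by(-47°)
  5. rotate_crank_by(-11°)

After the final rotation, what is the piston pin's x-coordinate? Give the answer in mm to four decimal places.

114.3473

set_geometry: r = 19 mm, L = 133 mm, e = 3 mm; θ ← 0°
rotate_crank_by(-27°): θ ← 0° -27° = -27°
rotate_crank_by(-81°): θ ← -27° -81° = -108°
rotate_crank_by(-47°): θ ← -108° -47° = -155°
rotate_crank_by(-11°): θ ← -155° -11° = -166°
crank pin P = (r cos θ, r sin θ) = (-18.435619, -4.596516)
h = r sin θ − e = -4.596516 − 3 = -7.596516
x = r cos θ + √(L² − h²) = -18.435619 + √(17689.0 − 57.7071) = -18.435619 + 132.782879 = 114.347260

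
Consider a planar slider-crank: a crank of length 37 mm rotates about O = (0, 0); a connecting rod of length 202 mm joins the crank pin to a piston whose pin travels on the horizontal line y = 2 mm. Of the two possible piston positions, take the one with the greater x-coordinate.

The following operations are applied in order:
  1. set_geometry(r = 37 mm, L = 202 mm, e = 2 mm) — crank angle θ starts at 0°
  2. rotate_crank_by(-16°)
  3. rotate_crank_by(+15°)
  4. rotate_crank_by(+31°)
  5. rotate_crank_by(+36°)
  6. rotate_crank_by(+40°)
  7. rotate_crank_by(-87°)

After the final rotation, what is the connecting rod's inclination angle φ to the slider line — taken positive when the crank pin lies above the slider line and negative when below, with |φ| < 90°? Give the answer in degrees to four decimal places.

2.8507

set_geometry: r = 37 mm, L = 202 mm, e = 2 mm; θ ← 0°
rotate_crank_by(-16°): θ ← 0° -16° = -16°
rotate_crank_by(+15°): θ ← -16° +15° = -1°
rotate_crank_by(+31°): θ ← -1° +31° = 30°
rotate_crank_by(+36°): θ ← 30° +36° = 66°
rotate_crank_by(+40°): θ ← 66° +40° = 106°
rotate_crank_by(-87°): θ ← 106° -87° = 19°
crank pin P = (r cos θ, r sin θ) = (34.984187, 12.046022)
h = r sin θ − e = 12.046022 − 2 = 10.046022
sin φ = h / L = 10.046022 / 202 = 0.04973278
φ = arcsin(0.04973278) = 2.850654°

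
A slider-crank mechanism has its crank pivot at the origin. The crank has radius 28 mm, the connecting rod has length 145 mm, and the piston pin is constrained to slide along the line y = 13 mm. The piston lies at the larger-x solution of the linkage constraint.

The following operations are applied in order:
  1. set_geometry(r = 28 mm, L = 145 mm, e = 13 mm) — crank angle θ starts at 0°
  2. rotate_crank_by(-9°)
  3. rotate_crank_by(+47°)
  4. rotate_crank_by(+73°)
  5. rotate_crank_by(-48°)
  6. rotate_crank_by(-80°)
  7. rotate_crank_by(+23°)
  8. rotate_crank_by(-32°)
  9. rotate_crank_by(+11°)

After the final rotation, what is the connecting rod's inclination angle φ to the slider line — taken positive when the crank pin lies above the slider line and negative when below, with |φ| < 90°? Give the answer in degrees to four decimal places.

-8.0267

set_geometry: r = 28 mm, L = 145 mm, e = 13 mm; θ ← 0°
rotate_crank_by(-9°): θ ← 0° -9° = -9°
rotate_crank_by(+47°): θ ← -9° +47° = 38°
rotate_crank_by(+73°): θ ← 38° +73° = 111°
rotate_crank_by(-48°): θ ← 111° -48° = 63°
rotate_crank_by(-80°): θ ← 63° -80° = -17°
rotate_crank_by(+23°): θ ← -17° +23° = 6°
rotate_crank_by(-32°): θ ← 6° -32° = -26°
rotate_crank_by(+11°): θ ← -26° +11° = -15°
crank pin P = (r cos θ, r sin θ) = (27.045923, -7.246933)
h = r sin θ − e = -7.246933 − 13 = -20.246933
sin φ = h / L = -20.246933 / 145 = -0.13963402
φ = arcsin(-0.13963402) = -8.026669°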